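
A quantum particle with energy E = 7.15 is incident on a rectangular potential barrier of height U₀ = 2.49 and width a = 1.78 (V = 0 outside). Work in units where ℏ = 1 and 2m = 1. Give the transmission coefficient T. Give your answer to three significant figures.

T = 0.981

E > U₀: inside the barrier k₂ = √(2m(E − U₀))/ℏ = 2.159, k₂a = 3.842.
T = [1 + U₀² sin²(k₂a) / (4E(E − U₀))]⁻¹ = 1/1.019 = 0.981.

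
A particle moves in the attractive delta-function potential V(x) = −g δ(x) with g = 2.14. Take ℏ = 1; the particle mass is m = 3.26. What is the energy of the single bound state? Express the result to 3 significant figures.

For x ≠ 0 the bound state is ψ ∝ e^{−κ|x|}; integrating the TISE across the delta gives the cusp condition 2κ = 2mg/ℏ², so κ = 6.976.
Then E = −ℏ²κ²/(2m) = −mg²/(2ℏ²) = -7.465.

E = -7.46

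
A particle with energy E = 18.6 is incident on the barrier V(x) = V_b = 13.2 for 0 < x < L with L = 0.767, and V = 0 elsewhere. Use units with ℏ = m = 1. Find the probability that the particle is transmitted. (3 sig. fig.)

Above the barrier the interior wavenumber is k₂ = √(2m(E − V_b))/ℏ = 3.286, giving phase k₂L = 2.521.
Matching at both interfaces gives T⁻¹ = 1 + V_b² sin²(k₂L) / [4E(E − V_b)] = 1.147, hence T = 0.872.

T = 0.872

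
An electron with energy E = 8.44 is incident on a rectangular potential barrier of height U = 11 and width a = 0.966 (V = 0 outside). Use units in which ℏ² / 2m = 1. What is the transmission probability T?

E < U: inside the barrier ψ ∝ e^{±κx} with κ = √(2m(U − E))/ℏ = 1.600.
κa = 1.546, sinh(κa) = 2.239.
The exact tunnelling result is T⁻¹ = 1 + U² sinh²(κa) / [4E(U − E)] = 8.017, so T = 0.125.

T = 0.125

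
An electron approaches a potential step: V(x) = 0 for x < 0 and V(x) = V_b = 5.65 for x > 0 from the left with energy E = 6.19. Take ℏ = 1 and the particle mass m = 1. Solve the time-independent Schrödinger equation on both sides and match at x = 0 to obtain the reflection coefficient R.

On each side the TISE gives plane waves with k = √(2m(E − V))/ℏ: k₁ = √(2·1·6.19) = 3.519, k₂ = √(2·1·0.54) = 1.039.
Matching ψ and ψ′ at x = 0 gives r = (k₁ − k₂)/(k₁ + k₂), so R = r² = 0.2959 and T = 1 − R = 0.7041.

R = 0.296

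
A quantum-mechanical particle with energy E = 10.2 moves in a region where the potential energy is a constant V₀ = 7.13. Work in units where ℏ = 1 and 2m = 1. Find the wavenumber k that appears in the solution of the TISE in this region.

k = 1.75

With E > V₀ the solution is oscillatory, ψ ∝ e^{±ikx} with k = √(2m(E − V₀))/ℏ.
k = √(2 × 0.5 × 3.07) = 1.752.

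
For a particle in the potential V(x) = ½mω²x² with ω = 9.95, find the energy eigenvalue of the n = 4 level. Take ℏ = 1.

E = 44.8

Using E_n = (n + ½)ℏω: E_4 = 4.5 × 9.95 = 44.78.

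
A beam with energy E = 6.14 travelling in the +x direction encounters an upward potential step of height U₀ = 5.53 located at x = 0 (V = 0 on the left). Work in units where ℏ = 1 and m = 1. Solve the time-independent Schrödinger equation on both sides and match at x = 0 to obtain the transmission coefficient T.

T = 0.729

On each side the TISE gives plane waves with k = √(2m(E − V))/ℏ: k₁ = √(2·1·6.14) = 3.504, k₂ = √(2·1·0.61) = 1.105.
Continuity of ψ and ψ′ at the step yields the reflection amplitude r = (k₁ − k₂)/(k₁ + k₂) = 0.5207; thus R = |r|² = 0.2711, T = 0.7289.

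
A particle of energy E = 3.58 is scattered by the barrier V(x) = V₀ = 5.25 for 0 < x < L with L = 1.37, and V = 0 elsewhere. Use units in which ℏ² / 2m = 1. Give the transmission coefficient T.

Since E < V₀ the interior solution is evanescent with decay constant κ = √(2m(V₀ − E))/ℏ = 1.292.
κL = 1.770, sinh(κL) = 2.852.
The exact tunnelling result is T⁻¹ = 1 + V₀² sinh²(κL) / [4E(V₀ − E)] = 10.37, so T = 0.0964.

T = 0.0964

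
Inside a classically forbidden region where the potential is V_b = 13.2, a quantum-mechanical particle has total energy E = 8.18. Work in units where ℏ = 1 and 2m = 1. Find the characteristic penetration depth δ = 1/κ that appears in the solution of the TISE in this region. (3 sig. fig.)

Since E < V_b the TISE in this region is ψ'' = κ²ψ with κ = √(2m(V_b − E))/ℏ.
κ = √(2 × 0.5 × 5.02) = 2.241. The penetration depth is δ = 1/κ = 0.446.

δ = 0.446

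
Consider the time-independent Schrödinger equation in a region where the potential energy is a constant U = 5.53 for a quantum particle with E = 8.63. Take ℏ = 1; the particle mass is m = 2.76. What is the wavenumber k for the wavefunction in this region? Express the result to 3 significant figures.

k = 4.14

With E > U the solution is oscillatory, ψ ∝ e^{±ikx} with k = √(2m(E − U))/ℏ.
k = √(2 × 2.76 × 3.1) = 4.137.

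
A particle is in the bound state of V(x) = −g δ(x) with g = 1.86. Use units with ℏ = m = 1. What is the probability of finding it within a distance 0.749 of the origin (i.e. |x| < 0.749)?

P = 0.938

The normalised bound state is ψ = √κ e^{−κ|x|} with κ = mg/ℏ² = 1.860.
P(|x| < d) = ∫_{−d}^{d} κ e^{−2κ|x|} dx = 1 − e^{−2κd} = 1 − e^{−2.786} = 0.9383.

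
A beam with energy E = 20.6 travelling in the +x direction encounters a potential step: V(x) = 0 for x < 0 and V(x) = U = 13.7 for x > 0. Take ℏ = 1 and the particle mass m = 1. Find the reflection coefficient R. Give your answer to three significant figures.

The wavenumbers are k₁ = √(2mE)/ℏ = 6.419 on the left and k₂ = √(2m(E − U))/ℏ = 3.715 on the right.
Matching ψ and ψ′ at x = 0 gives r = (k₁ − k₂)/(k₁ + k₂), so R = r² = 0.07120 and T = 1 − R = 0.9288.

R = 0.0712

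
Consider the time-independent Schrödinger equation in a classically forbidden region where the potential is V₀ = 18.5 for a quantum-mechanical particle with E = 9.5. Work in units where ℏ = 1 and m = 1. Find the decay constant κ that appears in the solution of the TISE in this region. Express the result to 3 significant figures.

Since E < V₀ the TISE in this region is ψ'' = κ²ψ with κ = √(2m(V₀ − E))/ℏ.
κ = √(2 × 1 × 9) = 4.243.

κ = 4.24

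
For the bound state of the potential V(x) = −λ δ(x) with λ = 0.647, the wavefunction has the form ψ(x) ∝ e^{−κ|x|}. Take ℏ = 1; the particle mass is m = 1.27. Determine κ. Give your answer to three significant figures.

κ = 0.822

Integrating the TISE across x = 0 gives the cusp condition ψ'(0⁺) − ψ'(0⁻) = −(2mλ/ℏ²)ψ(0).
With ψ ∝ e^{−κ|x|} this yields −2κ = −2mλ/ℏ², so κ = mλ/ℏ² = 0.8217.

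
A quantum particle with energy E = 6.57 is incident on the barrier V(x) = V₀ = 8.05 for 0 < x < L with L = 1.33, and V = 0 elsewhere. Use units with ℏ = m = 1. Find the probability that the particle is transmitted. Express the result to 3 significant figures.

Since E < V₀ the interior solution is evanescent with decay constant κ = √(2m(V₀ − E))/ℏ = 1.720.
κL = 2.288, sinh(κL) = 4.878.
The exact tunnelling result is T⁻¹ = 1 + V₀² sinh²(κL) / [4E(V₀ − E)] = 40.64, so T = 0.0246.

T = 0.0246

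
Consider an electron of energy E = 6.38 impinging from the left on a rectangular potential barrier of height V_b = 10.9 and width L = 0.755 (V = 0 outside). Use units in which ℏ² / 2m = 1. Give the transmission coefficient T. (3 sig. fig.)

E < V_b: inside the barrier ψ ∝ e^{±κx} with κ = √(2m(V_b − E))/ℏ = 2.126.
κL = 1.605, sinh(κL) = 2.389.
The exact tunnelling result is T⁻¹ = 1 + V_b² sinh²(κL) / [4E(V_b − E)] = 6.878, so T = 0.145.

T = 0.145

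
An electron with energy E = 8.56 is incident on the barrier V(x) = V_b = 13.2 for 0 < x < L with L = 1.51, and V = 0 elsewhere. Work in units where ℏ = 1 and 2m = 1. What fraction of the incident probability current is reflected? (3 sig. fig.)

Since E < V_b the interior solution is evanescent with decay constant κ = √(2m(V_b − E))/ℏ = 2.154.
κL = 3.253, sinh(κL) = 12.91.
The exact tunnelling result is T⁻¹ = 1 + V_b² sinh²(κL) / [4E(V_b − E)] = 183.8, so T = 0.00544.
R = 1 − T = 0.995.

R = 0.995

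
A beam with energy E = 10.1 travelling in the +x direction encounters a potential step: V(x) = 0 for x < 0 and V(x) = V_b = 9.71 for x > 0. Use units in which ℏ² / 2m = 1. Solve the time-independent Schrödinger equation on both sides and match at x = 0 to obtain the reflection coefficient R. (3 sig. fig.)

R = 0.451

The wavenumbers are k₁ = √(2mE)/ℏ = 3.178 on the left and k₂ = √(2m(E − V_b))/ℏ = 0.6245 on the right.
Continuity of ψ and ψ′ at the step yields the reflection amplitude r = (k₁ − k₂)/(k₁ + k₂) = 0.6715; thus R = |r|² = 0.4510, T = 0.5490.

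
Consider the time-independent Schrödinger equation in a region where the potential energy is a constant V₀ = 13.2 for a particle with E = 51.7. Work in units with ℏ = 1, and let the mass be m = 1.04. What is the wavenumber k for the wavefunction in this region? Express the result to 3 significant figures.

With E > V₀ the solution is oscillatory, ψ ∝ e^{±ikx} with k = √(2m(E − V₀))/ℏ.
k = √(2 × 1.04 × 38.5) = 8.949.

k = 8.95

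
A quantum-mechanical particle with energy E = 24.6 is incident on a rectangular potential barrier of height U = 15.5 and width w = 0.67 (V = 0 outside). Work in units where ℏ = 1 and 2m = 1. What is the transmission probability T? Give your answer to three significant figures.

Above the barrier the interior wavenumber is k₂ = √(2m(E − U))/ℏ = 3.017, giving phase k₂w = 2.021.
T = [1 + U² sin²(k₂w) / (4E(E − U))]⁻¹ = 1/1.217 = 0.821.

T = 0.821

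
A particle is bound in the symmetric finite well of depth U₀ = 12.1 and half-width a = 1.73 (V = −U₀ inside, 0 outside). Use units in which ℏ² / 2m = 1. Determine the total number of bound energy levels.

N = 4

The dimensionless depth is z₀ = a√(2mU₀)/ℏ = 1.73 × √(12.10) = 6.018.
The even/odd transcendental equations gain one root per π/2 in z₀, giving N = 1 + ⌊2z₀/π⌋ = 1 + ⌊3.831⌋ = 4.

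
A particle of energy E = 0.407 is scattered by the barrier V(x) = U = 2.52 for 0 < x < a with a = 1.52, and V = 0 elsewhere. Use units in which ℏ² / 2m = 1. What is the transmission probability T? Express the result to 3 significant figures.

T = 0.0260

E < U: inside the barrier ψ ∝ e^{±κx} with κ = √(2m(U − E))/ℏ = 1.454.
κa = 2.209, sinh(κa) = 4.501.
The exact tunnelling result is T⁻¹ = 1 + U² sinh²(κa) / [4E(U − E)] = 38.39, so T = 0.0260.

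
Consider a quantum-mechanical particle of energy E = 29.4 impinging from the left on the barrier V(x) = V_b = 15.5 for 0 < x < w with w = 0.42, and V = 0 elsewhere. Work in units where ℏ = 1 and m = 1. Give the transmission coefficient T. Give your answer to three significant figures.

T = 0.914

Above the barrier the interior wavenumber is k₂ = √(2m(E − V_b))/ℏ = 5.273, giving phase k₂w = 2.214.
T = [1 + V_b² sin²(k₂w) / (4E(E − V_b))]⁻¹ = 1/1.094 = 0.914.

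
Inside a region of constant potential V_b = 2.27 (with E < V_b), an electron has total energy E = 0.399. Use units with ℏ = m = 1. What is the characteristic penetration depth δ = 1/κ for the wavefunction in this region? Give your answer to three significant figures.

Since E < V_b the TISE in this region is ψ'' = κ²ψ with κ = √(2m(V_b − E))/ℏ.
κ = √(2 × 1 × 1.871) = 1.934. The penetration depth is δ = 1/κ = 0.517.

δ = 0.517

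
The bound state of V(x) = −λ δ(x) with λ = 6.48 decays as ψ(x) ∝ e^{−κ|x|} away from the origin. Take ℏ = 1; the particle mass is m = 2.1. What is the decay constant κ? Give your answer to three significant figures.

Integrate −(ℏ²/2m)ψ'' − λδ(x)ψ = Eψ from −ε to +ε: the ψ'' term gives ψ'(0⁺) − ψ'(0⁻) and the δ term gives −(2mλ/ℏ²)ψ(0).
With ψ ∝ e^{−κ|x|} this yields −2κ = −2mλ/ℏ², so κ = mλ/ℏ² = 13.61.

κ = 13.6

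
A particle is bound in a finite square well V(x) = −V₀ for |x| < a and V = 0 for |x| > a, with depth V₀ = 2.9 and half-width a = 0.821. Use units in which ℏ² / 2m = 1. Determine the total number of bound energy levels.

Define the well-strength parameter z₀ = (a/ℏ)√(2mV₀) = 0.821 × √(2·0.5·2.9) = 1.398.
A new bound state (alternating even/odd) appears each time z₀ passes a multiple of π/2, so N = ⌊2z₀/π⌋ + 1 = ⌊0.8901⌋ + 1 = 1.

N = 1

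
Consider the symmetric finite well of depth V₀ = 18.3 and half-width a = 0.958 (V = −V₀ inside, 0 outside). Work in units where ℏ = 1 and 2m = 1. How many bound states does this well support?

The dimensionless depth is z₀ = a√(2mV₀)/ℏ = 0.958 × √(18.30) = 4.098.
A new bound state (alternating even/odd) appears each time z₀ passes a multiple of π/2, so N = ⌊2z₀/π⌋ + 1 = ⌊2.609⌋ + 1 = 3.

N = 3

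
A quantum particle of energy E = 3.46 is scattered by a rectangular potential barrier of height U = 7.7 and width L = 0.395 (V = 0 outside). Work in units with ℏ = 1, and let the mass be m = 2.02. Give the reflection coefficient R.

E < U: inside the barrier ψ ∝ e^{±κx} with κ = √(2m(U − E))/ℏ = 4.139.
κL = 1.635, sinh(κL) = 2.467.
The exact tunnelling result is T⁻¹ = 1 + U² sinh²(κL) / [4E(U − E)] = 7.148, so T = 0.140.
R = 1 − T = 0.860.

R = 0.860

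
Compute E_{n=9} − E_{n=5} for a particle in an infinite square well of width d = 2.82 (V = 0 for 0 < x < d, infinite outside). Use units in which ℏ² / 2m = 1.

ΔE = 69.5

E_n = n²π²ℏ²/(2md²), so ΔE = (9² − 5²) π²ℏ²/(2md²).
ΔE = 56 × π² / (2 × 0.5 × 2.82²) = 69.50.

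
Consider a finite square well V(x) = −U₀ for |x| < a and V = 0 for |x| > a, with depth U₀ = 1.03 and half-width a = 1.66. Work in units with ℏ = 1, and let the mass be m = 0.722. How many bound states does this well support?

Define the well-strength parameter z₀ = (a/ℏ)√(2mU₀) = 1.66 × √(2·0.722·1.03) = 2.024.
The even/odd transcendental equations gain one root per π/2 in z₀, giving N = 1 + ⌊2z₀/π⌋ = 1 + ⌊1.289⌋ = 2.

N = 2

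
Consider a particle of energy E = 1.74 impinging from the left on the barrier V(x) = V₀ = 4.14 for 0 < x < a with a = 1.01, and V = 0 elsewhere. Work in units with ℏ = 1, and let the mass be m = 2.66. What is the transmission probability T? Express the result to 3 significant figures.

T = 0.00285

E < V₀: inside the barrier ψ ∝ e^{±κx} with κ = √(2m(V₀ − E))/ℏ = 3.573.
κa = 3.609, sinh(κa) = 18.45.
Matching ψ, ψ′ at both faces gives T = [1 + V₀² sinh²(κa) / (4E(V₀ − E))]⁻¹ = 1/350.3 = 0.00285.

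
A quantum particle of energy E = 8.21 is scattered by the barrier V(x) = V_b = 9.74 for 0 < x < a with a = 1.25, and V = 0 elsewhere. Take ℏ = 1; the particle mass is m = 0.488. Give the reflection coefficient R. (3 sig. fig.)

Since E < V_b the interior solution is evanescent with decay constant κ = √(2m(V_b − E))/ℏ = 1.222.
κa = 1.527, sinh(κa) = 2.195.
Matching ψ, ψ′ at both faces gives T = [1 + V_b² sinh²(κa) / (4E(V_b − E))]⁻¹ = 1/10.10 = 0.0991.
R = 1 − T = 0.901.

R = 0.901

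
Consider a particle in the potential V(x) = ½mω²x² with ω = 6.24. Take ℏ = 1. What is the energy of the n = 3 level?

Using E_n = (n + ½)ℏω: E_3 = 3.5 × 6.24 = 21.84.

E = 21.8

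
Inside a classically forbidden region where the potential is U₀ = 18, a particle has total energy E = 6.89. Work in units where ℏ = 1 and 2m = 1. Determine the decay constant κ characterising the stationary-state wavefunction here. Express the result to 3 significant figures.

Since E < U₀ the TISE in this region is ψ'' = κ²ψ with κ = √(2m(U₀ − E))/ℏ.
κ = √(2 × 0.5 × 11.11) = 3.333.

κ = 3.33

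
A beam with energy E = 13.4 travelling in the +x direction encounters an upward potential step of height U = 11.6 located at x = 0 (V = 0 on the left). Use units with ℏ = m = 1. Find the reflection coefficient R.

R = 0.215

The wavenumbers are k₁ = √(2mE)/ℏ = 5.177 on the left and k₂ = √(2m(E − U))/ℏ = 1.897 on the right.
Continuity of ψ and ψ′ at the step yields the reflection amplitude r = (k₁ − k₂)/(k₁ + k₂) = 0.4636; thus R = |r|² = 0.2149, T = 0.7851.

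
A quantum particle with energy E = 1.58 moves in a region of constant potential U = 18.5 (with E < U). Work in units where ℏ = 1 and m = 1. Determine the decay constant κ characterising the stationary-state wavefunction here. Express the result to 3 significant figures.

κ = 5.82

Since E < U the TISE in this region is ψ'' = κ²ψ with κ = √(2m(U − E))/ℏ.
κ = √(2 × 1 × 16.92) = 5.817.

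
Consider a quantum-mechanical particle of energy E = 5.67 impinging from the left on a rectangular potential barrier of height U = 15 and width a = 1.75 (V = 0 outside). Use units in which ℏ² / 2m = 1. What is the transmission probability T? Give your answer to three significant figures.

T = 0.0000856

Since E < U the interior solution is evanescent with decay constant κ = √(2m(U − E))/ℏ = 3.055.
κa = 5.345, sinh(κa) = 104.8.
Matching ψ, ψ′ at both faces gives T = [1 + U² sinh²(κa) / (4E(U − E))]⁻¹ = 1/11680 = 0.0000856.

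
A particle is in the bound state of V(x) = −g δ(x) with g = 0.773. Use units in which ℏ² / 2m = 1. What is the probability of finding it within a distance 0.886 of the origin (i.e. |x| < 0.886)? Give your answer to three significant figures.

P = 0.496

The normalised bound state is ψ = √κ e^{−κ|x|} with κ = mg/ℏ² = 0.3865.
P(|x| < d) = ∫_{−d}^{d} κ e^{−2κ|x|} dx = 1 − e^{−2κd} = 1 − e^{−0.6849} = 0.4958.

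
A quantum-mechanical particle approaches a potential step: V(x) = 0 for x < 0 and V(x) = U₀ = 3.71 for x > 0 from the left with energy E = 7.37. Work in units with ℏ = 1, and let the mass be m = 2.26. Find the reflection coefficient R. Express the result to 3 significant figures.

R = 0.0300

On each side the TISE gives plane waves with k = √(2m(E − V))/ℏ: k₁ = √(2·2.26·7.37) = 5.772, k₂ = √(2·2.26·3.66) = 4.067.
Continuity of ψ and ψ′ at the step yields the reflection amplitude r = (k₁ − k₂)/(k₁ + k₂) = 0.1732; thus R = |r|² = 0.03001, T = 0.9700.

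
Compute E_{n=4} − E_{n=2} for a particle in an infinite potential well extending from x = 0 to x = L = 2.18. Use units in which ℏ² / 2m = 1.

ΔE = 24.9

E_n = n²π²ℏ²/(2mL²), so ΔE = (4² − 2²) π²ℏ²/(2mL²).
ΔE = 12 × π² / (2 × 0.5 × 2.18²) = 24.92.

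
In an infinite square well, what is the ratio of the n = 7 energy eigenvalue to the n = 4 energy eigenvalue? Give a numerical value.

3.0625

Since E_n ∝ n², the ratio is (7/4)² = 3.0625.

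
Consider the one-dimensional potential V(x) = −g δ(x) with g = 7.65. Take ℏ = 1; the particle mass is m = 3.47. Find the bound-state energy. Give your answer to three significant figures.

For x ≠ 0 the bound state is ψ ∝ e^{−κ|x|}; integrating the TISE across the delta gives the cusp condition 2κ = 2mg/ℏ², so κ = 26.55.
Then E = −ℏ²κ²/(2m) = −mg²/(2ℏ²) = -101.5.

E = -102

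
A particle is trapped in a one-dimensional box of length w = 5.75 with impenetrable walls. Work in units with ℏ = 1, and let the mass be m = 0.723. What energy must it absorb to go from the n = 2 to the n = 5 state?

E_n = n²π²ℏ²/(2mw²), so ΔE = (5² − 2²) π²ℏ²/(2mw²).
ΔE = 21 × π² / (2 × 0.723 × 5.75²) = 4.335.

ΔE = 4.34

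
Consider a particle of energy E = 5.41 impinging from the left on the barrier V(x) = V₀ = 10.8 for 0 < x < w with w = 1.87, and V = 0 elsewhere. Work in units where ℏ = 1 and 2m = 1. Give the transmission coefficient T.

T = 0.000678

Since E < V₀ the interior solution is evanescent with decay constant κ = √(2m(V₀ − E))/ℏ = 2.322.
κw = 4.341, sinh(κw) = 38.40.
Matching ψ, ψ′ at both faces gives T = [1 + V₀² sinh²(κw) / (4E(V₀ − E))]⁻¹ = 1/1476 = 0.000678.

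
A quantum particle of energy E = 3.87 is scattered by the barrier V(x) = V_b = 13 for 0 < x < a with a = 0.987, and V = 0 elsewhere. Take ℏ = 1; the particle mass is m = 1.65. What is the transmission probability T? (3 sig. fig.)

T = 0.0000659

Since E < V_b the interior solution is evanescent with decay constant κ = √(2m(V_b − E))/ℏ = 5.489.
κa = 5.418, sinh(κa) = 112.7.
The exact tunnelling result is T⁻¹ = 1 + V_b² sinh²(κa) / [4E(V_b − E)] = 15180, so T = 0.0000659.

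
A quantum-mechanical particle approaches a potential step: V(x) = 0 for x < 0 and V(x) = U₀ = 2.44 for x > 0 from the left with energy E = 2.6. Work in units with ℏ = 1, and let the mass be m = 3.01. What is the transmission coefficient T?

T = 0.637

On each side the TISE gives plane waves with k = √(2m(E − V))/ℏ: k₁ = √(2·3.01·2.6) = 3.956, k₂ = √(2·3.01·0.16) = 0.9814.
Continuity of ψ and ψ′ at the step yields the reflection amplitude r = (k₁ − k₂)/(k₁ + k₂) = 0.6025; thus R = |r|² = 0.3630, T = 0.6370.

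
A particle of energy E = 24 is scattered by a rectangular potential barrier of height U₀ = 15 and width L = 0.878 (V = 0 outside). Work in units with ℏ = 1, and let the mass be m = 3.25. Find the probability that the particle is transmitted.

Above the barrier the interior wavenumber is k₂ = √(2m(E − U₀))/ℏ = 7.649, giving phase k₂L = 6.715.
T = [1 + U₀² sin²(k₂L) / (4E(E − U₀))]⁻¹ = 1/1.046 = 0.956.

T = 0.956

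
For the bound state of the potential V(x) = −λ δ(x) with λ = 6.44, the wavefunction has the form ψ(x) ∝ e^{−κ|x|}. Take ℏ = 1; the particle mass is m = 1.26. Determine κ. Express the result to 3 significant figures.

κ = 8.11

Integrating the TISE across x = 0 gives the cusp condition ψ'(0⁺) − ψ'(0⁻) = −(2mλ/ℏ²)ψ(0).
With ψ ∝ e^{−κ|x|} this yields −2κ = −2mλ/ℏ², so κ = mλ/ℏ² = 8.114.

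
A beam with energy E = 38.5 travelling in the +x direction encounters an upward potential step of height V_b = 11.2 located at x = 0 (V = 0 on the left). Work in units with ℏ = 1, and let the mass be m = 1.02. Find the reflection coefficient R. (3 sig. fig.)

R = 0.00735

On each side the TISE gives plane waves with k = √(2m(E − V))/ℏ: k₁ = √(2·1.02·38.5) = 8.862, k₂ = √(2·1.02·27.3) = 7.463.
Matching ψ and ψ′ at x = 0 gives r = (k₁ − k₂)/(k₁ + k₂), so R = r² = 0.007350 and T = 1 − R = 0.9927.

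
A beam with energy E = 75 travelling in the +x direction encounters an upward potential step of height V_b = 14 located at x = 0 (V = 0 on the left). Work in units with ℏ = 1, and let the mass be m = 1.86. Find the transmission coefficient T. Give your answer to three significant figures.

T = 0.997

On each side the TISE gives plane waves with k = √(2m(E − V))/ℏ: k₁ = √(2·1.86·75) = 16.70, k₂ = √(2·1.86·61) = 15.06.
Continuity of ψ and ψ′ at the step yields the reflection amplitude r = (k₁ − k₂)/(k₁ + k₂) = 0.05161; thus R = |r|² = 0.002663, T = 0.9973.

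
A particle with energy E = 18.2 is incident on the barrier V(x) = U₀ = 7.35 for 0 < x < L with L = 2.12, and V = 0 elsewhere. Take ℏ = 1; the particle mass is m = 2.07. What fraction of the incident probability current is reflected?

E > U₀: inside the barrier k₂ = √(2m(E − U₀))/ℏ = 6.702, k₂L = 14.21.
T = [1 + U₀² sin²(k₂L) / (4E(E − U₀))]⁻¹ = 1/1.068 = 0.936.
R = 1 − T = 0.0637.

R = 0.0637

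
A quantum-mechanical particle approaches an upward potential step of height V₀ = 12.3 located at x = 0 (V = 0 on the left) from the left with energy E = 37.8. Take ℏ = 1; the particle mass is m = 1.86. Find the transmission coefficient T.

On each side the TISE gives plane waves with k = √(2m(E − V))/ℏ: k₁ = √(2·1.86·37.8) = 11.86, k₂ = √(2·1.86·25.5) = 9.740.
Continuity of ψ and ψ′ at the step yields the reflection amplitude r = (k₁ − k₂)/(k₁ + k₂) = 0.09809; thus R = |r|² = 0.009622, T = 0.9904.

T = 0.990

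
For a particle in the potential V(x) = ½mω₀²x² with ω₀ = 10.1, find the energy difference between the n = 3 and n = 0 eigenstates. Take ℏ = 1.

E_n = ℏω₀(n + ½), so ΔE = (3 − 0) ℏω₀ = 3 × 10.1 = 30.30.

ΔE = 30.3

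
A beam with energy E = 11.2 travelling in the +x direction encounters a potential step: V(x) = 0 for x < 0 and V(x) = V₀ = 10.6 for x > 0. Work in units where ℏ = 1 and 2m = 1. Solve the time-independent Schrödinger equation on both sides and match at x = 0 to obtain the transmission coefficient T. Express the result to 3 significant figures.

T = 0.611

The wavenumbers are k₁ = √(2mE)/ℏ = 3.347 on the left and k₂ = √(2m(E − V₀))/ℏ = 0.7746 on the right.
Continuity of ψ and ψ′ at the step yields the reflection amplitude r = (k₁ − k₂)/(k₁ + k₂) = 0.6241; thus R = |r|² = 0.3895, T = 0.6105.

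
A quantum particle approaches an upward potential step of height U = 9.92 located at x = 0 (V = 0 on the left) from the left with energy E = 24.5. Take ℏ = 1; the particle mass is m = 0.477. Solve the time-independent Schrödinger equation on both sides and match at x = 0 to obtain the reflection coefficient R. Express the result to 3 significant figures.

The wavenumbers are k₁ = √(2mE)/ℏ = 4.835 on the left and k₂ = √(2m(E − U))/ℏ = 3.730 on the right.
Matching ψ and ψ′ at x = 0 gives r = (k₁ − k₂)/(k₁ + k₂), so R = r² = 0.01665 and T = 1 − R = 0.9834.

R = 0.0166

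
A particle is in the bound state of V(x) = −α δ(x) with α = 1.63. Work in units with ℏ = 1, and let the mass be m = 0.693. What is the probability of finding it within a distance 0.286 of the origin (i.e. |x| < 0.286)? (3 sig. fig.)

The normalised bound state is ψ = √κ e^{−κ|x|} with κ = mα/ℏ² = 1.130.
P(|x| < d) = ∫_{−d}^{d} κ e^{−2κ|x|} dx = 1 − e^{−2κd} = 1 − e^{−0.6461} = 0.4759.

P = 0.476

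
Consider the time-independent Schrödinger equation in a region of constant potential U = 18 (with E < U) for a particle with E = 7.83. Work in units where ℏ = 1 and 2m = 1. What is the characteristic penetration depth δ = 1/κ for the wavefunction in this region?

δ = 0.314

Since E < U the TISE in this region is ψ'' = κ²ψ with κ = √(2m(U − E))/ℏ.
κ = √(2 × 0.5 × 10.17) = 3.189. The penetration depth is δ = 1/κ = 0.314.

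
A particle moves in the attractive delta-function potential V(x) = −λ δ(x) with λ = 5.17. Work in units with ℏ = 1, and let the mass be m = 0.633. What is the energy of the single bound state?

For x ≠ 0 the bound state is ψ ∝ e^{−κ|x|}; integrating the TISE across the delta gives the cusp condition 2κ = 2mλ/ℏ², so κ = 3.273.
Then E = −ℏ²κ²/(2m) = −mλ²/(2ℏ²) = -8.460.

E = -8.46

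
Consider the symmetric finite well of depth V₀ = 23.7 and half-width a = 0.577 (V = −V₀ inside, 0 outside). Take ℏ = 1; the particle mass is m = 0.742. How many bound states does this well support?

N = 3

Define the well-strength parameter z₀ = (a/ℏ)√(2mV₀) = 0.577 × √(2·0.742·23.7) = 3.422.
The even/odd transcendental equations gain one root per π/2 in z₀, giving N = 1 + ⌊2z₀/π⌋ = 1 + ⌊2.178⌋ = 3.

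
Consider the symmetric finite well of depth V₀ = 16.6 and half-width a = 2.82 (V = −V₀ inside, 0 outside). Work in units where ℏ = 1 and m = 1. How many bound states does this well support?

N = 11

Define the well-strength parameter z₀ = (a/ℏ)√(2mV₀) = 2.82 × √(2·1·16.6) = 16.25.
The even/odd transcendental equations gain one root per π/2 in z₀, giving N = 1 + ⌊2z₀/π⌋ = 1 + ⌊10.34⌋ = 11.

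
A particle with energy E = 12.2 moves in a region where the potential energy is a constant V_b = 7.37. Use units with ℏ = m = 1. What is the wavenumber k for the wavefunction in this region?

With E > V_b the solution is oscillatory, ψ ∝ e^{±ikx} with k = √(2m(E − V_b))/ℏ.
k = √(2 × 1 × 4.83) = 3.108.

k = 3.11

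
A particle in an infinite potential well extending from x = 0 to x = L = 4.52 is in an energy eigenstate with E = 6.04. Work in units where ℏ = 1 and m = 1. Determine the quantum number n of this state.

n = 5

From E_n = n²π²ℏ²/(2mL²) invert to n = √(2mL²E)/(πℏ).
n = (4.52/π) × √(2 × 1 × 6.04) = 5.001 → n = 5.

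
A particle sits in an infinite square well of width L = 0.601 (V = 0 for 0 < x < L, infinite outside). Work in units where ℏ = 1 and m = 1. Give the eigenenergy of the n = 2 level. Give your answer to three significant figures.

Requiring ψ(0) = ψ(L) = 0 quantises k = nπ/L, hence E_n = ℏ²k²/2m = n²π²ℏ²/(2mL²).
E_2 = 2² × π² / (2 × 1 × 0.601²) = 54.65.

E = 54.6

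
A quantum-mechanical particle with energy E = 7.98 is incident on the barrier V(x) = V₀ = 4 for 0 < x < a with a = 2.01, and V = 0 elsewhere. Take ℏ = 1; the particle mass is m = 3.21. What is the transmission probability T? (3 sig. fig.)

T = 0.946

E > V₀: inside the barrier k₂ = √(2m(E − V₀))/ℏ = 5.055, k₂a = 10.16.
T = [1 + V₀² sin²(k₂a) / (4E(E − V₀))]⁻¹ = 1/1.057 = 0.946.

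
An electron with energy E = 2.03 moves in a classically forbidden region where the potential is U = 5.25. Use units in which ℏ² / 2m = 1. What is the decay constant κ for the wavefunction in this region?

Since E < U the TISE in this region is ψ'' = κ²ψ with κ = √(2m(U − E))/ℏ.
κ = √(2 × 0.5 × 3.22) = 1.794.

κ = 1.79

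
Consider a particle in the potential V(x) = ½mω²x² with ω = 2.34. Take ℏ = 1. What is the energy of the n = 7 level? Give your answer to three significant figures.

E = 17.6

The oscillator eigenvalues are E_n = ℏω(n + ½), so E_7 = 2.34 × 7.5 = 17.55.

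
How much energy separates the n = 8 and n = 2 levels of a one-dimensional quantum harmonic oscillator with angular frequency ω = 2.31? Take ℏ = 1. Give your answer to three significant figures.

E_n = ℏω(n + ½), so ΔE = (8 − 2) ℏω = 6 × 2.31 = 13.86.

ΔE = 13.9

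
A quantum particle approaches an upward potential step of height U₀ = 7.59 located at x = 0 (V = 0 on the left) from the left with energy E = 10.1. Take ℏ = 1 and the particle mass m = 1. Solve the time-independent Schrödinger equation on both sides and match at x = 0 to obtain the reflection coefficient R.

On each side the TISE gives plane waves with k = √(2m(E − V))/ℏ: k₁ = √(2·1·10.1) = 4.494, k₂ = √(2·1·2.51) = 2.241.
Continuity of ψ and ψ′ at the step yields the reflection amplitude r = (k₁ − k₂)/(k₁ + k₂) = 0.3347; thus R = |r|² = 0.1120, T = 0.8880.

R = 0.112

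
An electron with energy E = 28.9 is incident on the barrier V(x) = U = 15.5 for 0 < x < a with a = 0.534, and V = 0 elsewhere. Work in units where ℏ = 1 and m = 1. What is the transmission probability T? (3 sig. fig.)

T = 0.979

E > U: inside the barrier k₂ = √(2m(E − U))/ℏ = 5.177, k₂a = 2.764.
Matching at both interfaces gives T⁻¹ = 1 + U² sin²(k₂a) / [4E(E − U)] = 1.021, hence T = 0.979.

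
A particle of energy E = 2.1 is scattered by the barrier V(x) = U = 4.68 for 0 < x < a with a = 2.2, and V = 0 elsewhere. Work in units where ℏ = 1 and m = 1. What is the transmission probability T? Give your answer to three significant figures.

E < U: inside the barrier ψ ∝ e^{±κx} with κ = √(2m(U − E))/ℏ = 2.272.
κa = 4.997, sinh(κa) = 74.01.
Matching ψ, ψ′ at both faces gives T = [1 + U² sinh²(κa) / (4E(U − E))]⁻¹ = 1/5537 = 0.000181.

T = 0.000181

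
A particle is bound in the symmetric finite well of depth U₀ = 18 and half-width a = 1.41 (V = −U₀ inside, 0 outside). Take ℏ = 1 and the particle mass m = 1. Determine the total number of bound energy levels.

Define the well-strength parameter z₀ = (a/ℏ)√(2mU₀) = 1.41 × √(2·1·18) = 8.460.
The even/odd transcendental equations gain one root per π/2 in z₀, giving N = 1 + ⌊2z₀/π⌋ = 1 + ⌊5.386⌋ = 6.

N = 6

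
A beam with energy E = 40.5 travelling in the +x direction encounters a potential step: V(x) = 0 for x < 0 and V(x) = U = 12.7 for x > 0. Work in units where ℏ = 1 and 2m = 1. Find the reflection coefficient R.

The wavenumbers are k₁ = √(2mE)/ℏ = 6.364 on the left and k₂ = √(2m(E − U))/ℏ = 5.273 on the right.
Matching ψ and ψ′ at x = 0 gives r = (k₁ − k₂)/(k₁ + k₂), so R = r² = 0.008797 and T = 1 − R = 0.9912.

R = 0.00880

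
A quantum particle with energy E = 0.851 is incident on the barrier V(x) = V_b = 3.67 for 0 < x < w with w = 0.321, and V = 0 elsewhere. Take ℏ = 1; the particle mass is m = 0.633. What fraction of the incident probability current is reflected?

E < V_b: inside the barrier ψ ∝ e^{±κx} with κ = √(2m(V_b − E))/ℏ = 1.889.
κw = 0.6064, sinh(κw) = 0.6443.
Matching ψ, ψ′ at both faces gives T = [1 + V_b² sinh²(κw) / (4E(V_b − E))]⁻¹ = 1/1.583 = 0.632.
R = 1 − T = 0.368.

R = 0.368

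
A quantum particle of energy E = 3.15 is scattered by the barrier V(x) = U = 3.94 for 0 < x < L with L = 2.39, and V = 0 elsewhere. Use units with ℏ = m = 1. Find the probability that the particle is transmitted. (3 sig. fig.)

Since E < U the interior solution is evanescent with decay constant κ = √(2m(U − E))/ℏ = 1.257.
κL = 3.004, sinh(κL) = 10.06.
The exact tunnelling result is T⁻¹ = 1 + U² sinh²(κL) / [4E(U − E)] = 158.8, so T = 0.00630.

T = 0.00630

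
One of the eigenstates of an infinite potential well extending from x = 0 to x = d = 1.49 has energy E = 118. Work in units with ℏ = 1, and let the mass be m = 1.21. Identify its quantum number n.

n = 8

From E_n = n²π²ℏ²/(2md²) invert to n = √(2md²E)/(πℏ).
n = (1.49/π) × √(2 × 1.21 × 118) = 8.015 → n = 8.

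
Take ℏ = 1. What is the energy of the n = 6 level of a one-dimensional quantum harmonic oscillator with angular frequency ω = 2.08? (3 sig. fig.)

The oscillator eigenvalues are E_n = ℏω(n + ½), so E_6 = 2.08 × 6.5 = 13.52.

E = 13.5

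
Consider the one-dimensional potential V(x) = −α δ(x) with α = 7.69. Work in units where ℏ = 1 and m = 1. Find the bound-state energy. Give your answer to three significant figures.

For x ≠ 0 the bound state is ψ ∝ e^{−κ|x|}; integrating the TISE across the delta gives the cusp condition 2κ = 2mα/ℏ², so κ = 7.690.
Then E = −ℏ²κ²/(2m) = −mα²/(2ℏ²) = -29.57.

E = -29.6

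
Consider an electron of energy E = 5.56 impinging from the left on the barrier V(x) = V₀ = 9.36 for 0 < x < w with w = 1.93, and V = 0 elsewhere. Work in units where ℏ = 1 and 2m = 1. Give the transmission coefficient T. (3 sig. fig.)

E < V₀: inside the barrier ψ ∝ e^{±κx} with κ = √(2m(V₀ − E))/ℏ = 1.949.
κw = 3.762, sinh(κw) = 21.51.
Matching ψ, ψ′ at both faces gives T = [1 + V₀² sinh²(κw) / (4E(V₀ − E))]⁻¹ = 1/480.7 = 0.00208.

T = 0.00208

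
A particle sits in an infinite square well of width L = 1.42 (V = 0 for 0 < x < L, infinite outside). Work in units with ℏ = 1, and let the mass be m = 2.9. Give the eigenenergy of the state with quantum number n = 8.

Requiring ψ(0) = ψ(L) = 0 quantises k = nπ/L, hence E_n = ℏ²k²/2m = n²π²ℏ²/(2mL²).
E_8 = 8² × π² / (2 × 2.9 × 1.42²) = 54.01.

E = 54.0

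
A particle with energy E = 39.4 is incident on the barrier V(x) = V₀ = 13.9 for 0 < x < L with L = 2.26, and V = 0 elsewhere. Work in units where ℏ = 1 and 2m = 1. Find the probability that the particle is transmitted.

E > V₀: inside the barrier k₂ = √(2m(E − V₀))/ℏ = 5.050, k₂L = 11.41.
Matching at both interfaces gives T⁻¹ = 1 + V₀² sin²(k₂L) / [4E(E − V₀)] = 1.040, hence T = 0.961.

T = 0.961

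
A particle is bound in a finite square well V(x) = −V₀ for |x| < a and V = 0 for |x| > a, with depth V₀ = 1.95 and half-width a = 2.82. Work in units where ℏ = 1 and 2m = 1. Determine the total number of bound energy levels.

The dimensionless depth is z₀ = a√(2mV₀)/ℏ = 2.82 × √(1.950) = 3.938.
The even/odd transcendental equations gain one root per π/2 in z₀, giving N = 1 + ⌊2z₀/π⌋ = 1 + ⌊2.507⌋ = 3.

N = 3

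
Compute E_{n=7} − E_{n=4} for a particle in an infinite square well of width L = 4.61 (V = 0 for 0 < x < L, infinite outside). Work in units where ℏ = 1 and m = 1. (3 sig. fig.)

E_n = n²π²ℏ²/(2mL²), so ΔE = (7² − 4²) π²ℏ²/(2mL²).
ΔE = 33 × π² / (2 × 1 × 4.61²) = 7.663.

ΔE = 7.66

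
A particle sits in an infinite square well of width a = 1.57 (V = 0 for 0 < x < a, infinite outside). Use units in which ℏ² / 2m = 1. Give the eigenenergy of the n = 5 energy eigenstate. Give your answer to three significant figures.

Requiring ψ(0) = ψ(a) = 0 quantises k = nπ/a, hence E_n = ℏ²k²/2m = n²π²ℏ²/(2ma²).
E_5 = 5² × π² / (2 × 0.5 × 1.57²) = 100.1.

E = 100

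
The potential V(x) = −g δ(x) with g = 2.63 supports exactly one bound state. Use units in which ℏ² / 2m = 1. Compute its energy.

The bound state is ψ(x) = √κ e^{−κ|x|}. The derivative jump ψ'(0⁺) − ψ'(0⁻) = −(2mg/ℏ²)ψ(0) fixes κ = mg/ℏ² = 1.315.
Then E = −ℏ²κ²/(2m) = −mg²/(2ℏ²) = -1.729.

E = -1.73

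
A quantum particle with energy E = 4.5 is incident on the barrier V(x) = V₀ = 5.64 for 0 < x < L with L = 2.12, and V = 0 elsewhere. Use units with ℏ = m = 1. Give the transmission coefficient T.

E < V₀: inside the barrier ψ ∝ e^{±κx} with κ = √(2m(V₀ − E))/ℏ = 1.510.
κL = 3.201, sinh(κL) = 12.26.
Matching ψ, ψ′ at both faces gives T = [1 + V₀² sinh²(κL) / (4E(V₀ − E))]⁻¹ = 1/234.0 = 0.00427.

T = 0.00427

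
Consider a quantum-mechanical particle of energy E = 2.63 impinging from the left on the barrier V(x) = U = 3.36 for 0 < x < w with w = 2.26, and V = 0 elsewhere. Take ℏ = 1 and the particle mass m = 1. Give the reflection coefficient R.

Since E < U the interior solution is evanescent with decay constant κ = √(2m(U − E))/ℏ = 1.208.
κw = 2.731, sinh(κw) = 7.640.
Matching ψ, ψ′ at both faces gives T = [1 + U² sinh²(κw) / (4E(U − E))]⁻¹ = 1/86.80 = 0.0115.
R = 1 − T = 0.988.

R = 0.988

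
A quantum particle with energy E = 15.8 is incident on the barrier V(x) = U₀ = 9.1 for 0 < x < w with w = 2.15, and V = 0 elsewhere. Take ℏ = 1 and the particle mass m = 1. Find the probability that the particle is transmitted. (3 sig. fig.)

E > U₀: inside the barrier k₂ = √(2m(E − U₀))/ℏ = 3.661, k₂w = 7.870.
Matching at both interfaces gives T⁻¹ = 1 + U₀² sin²(k₂w) / [4E(E − U₀)] = 1.196, hence T = 0.836.

T = 0.836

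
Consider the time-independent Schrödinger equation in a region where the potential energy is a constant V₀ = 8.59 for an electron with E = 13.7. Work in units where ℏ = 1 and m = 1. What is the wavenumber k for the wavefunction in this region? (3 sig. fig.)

k = 3.20

With E > V₀ the solution is oscillatory, ψ ∝ e^{±ikx} with k = √(2m(E − V₀))/ℏ.
k = √(2 × 1 × 5.11) = 3.197.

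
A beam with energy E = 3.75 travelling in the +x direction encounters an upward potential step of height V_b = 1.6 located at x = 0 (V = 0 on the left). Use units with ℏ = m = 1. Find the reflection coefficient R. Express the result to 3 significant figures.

On each side the TISE gives plane waves with k = √(2m(E − V))/ℏ: k₁ = √(2·1·3.75) = 2.739, k₂ = √(2·1·2.15) = 2.074.
Continuity of ψ and ψ′ at the step yields the reflection amplitude r = (k₁ − k₂)/(k₁ + k₂) = 0.1382; thus R = |r|² = 0.01909, T = 0.9809.

R = 0.0191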